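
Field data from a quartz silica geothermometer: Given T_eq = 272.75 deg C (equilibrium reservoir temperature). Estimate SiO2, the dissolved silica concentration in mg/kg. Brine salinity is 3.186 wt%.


SiO2 = 10^(5.19 - 1309/(T_eq + 273.15))
SiO2 = 10^(5.19 - 1309/(272.75 + 273.15))
SiO2 = 619.62 mg/kg


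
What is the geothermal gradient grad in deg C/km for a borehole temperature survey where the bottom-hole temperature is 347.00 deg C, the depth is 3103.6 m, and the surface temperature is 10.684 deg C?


grad = (T_d - T_surf) / d * 1000
grad = (347.00 - 10.684) / 3103.6 * 1000
grad = 108.36 deg C/km


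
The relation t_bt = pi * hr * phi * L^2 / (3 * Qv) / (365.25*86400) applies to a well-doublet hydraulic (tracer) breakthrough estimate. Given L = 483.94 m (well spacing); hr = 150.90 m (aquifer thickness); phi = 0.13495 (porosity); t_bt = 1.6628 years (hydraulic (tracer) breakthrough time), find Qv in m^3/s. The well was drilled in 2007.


Qv = pi*hr*phi*L^2 / (3*t_bt*365.25*86400)
Qv = pi*150.90*0.13495*483.94^2 / (3*1.6628*365.25*86400)
Qv = 0.095177 m^3/s


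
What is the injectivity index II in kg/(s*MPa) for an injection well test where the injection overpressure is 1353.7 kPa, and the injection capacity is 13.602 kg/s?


II = mdot * 1000 / dP
II = 13.602 * 1000 / 1353.7
II = 10.048 kg/(s*MPa)


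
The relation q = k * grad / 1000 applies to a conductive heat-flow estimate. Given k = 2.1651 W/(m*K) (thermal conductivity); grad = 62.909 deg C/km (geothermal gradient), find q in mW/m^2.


q = k * grad / 1000
q = 2.1651 * 62.909 / 1000
q = 0.1362043 W/m^2
Convert: 0.1362043 W/m^2 * 1000.0 = 136.20 mW/m^2
q = 136.20 mW/m^2


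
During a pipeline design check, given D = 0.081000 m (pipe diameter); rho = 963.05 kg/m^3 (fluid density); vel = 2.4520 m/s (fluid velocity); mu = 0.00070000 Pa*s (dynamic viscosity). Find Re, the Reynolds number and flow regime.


Step 1: Re = rho*vel*D/mu = 963.05*2.452*0.081/0.0007 = 2.7325e+05
Step 2: Re = 2.7325e+05 > 4000, so flow is turbulent.
Re = 2.7325e+05 (turbulent)


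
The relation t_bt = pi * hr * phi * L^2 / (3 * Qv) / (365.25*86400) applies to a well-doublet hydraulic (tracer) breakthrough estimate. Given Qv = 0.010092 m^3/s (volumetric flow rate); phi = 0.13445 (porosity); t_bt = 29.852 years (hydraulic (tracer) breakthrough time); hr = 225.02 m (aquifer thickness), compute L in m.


L = sqrt(t_bt*365.25*86400*3*Qv / (pi*hr*phi))
L = sqrt(29.852*365.25*86400*3*0.010092 / (pi*225.02*0.13445))
L = 547.80 m


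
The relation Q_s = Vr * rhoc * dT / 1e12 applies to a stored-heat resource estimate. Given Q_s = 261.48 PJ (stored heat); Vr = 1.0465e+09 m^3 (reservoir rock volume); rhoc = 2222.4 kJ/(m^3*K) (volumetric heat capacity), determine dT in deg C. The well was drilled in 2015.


dT = Q_s * 1e12 / (Vr * rhoc)
dT = 261.48 * 1e12 / (1.0465e+09 * 2222.4)
dT = 112.4287 K
Convert (temperature difference, 1 K = 1 deg C): 112.4287 K = 112.4287 deg C
dT = 112.43 deg C


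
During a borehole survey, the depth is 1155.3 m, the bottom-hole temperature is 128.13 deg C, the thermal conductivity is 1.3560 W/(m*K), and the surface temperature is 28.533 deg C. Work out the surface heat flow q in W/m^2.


Step 1: grad = (T_d - T_surf)/d * 1000 = (128.13 - 28.533)/1155.3 * 1000 = 86.20878 deg C/km
Step 2: q = k * grad / 1000 = 1.356 * 86.20878 / 1000 = 0.11690 W/m^2
q = 0.11690 W/m^2


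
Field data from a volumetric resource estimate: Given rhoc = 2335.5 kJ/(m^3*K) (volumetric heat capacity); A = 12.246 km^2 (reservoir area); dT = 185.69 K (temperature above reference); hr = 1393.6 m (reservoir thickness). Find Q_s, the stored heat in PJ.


Step 1: Vr = A*1e6*hr = 12.246*1e6*1393.6 = 1.706603e+10 m^3
Step 2: Q_s = Vr*rhoc*dT/1e12 = 1.706603e+10*2335.5*185.69/1e12 = 7401.2 PJ
Q_s = 7401.2 PJ


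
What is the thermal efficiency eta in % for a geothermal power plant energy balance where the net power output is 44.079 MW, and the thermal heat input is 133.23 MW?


eta = W_net / Q_in * 100
eta = 44.079 / 133.23 * 100
eta = 33.085 %


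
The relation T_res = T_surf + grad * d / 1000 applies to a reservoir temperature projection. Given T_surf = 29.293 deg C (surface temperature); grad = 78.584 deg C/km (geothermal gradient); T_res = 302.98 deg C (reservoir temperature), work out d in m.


d = (T_res - T_surf) / grad * 1000
d = (302.98 - 29.293) / 78.584 * 1000
d = 3482.7 m


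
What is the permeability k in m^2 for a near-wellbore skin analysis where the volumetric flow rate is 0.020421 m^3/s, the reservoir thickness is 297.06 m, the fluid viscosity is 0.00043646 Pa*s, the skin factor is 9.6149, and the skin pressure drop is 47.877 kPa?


k = S*q*mu / (2*pi*dP_s*1000*hr)
k = 9.6149*0.020421*0.00043646 / (2*pi*47.877*1000*297.06)
k = 9.5899e-13 m^2


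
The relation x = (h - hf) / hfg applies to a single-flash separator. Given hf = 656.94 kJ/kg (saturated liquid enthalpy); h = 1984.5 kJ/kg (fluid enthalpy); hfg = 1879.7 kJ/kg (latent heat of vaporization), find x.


x = (h - hf) / hfg
x = (1984.5 - 656.94) / 1879.7
x = 0.70626


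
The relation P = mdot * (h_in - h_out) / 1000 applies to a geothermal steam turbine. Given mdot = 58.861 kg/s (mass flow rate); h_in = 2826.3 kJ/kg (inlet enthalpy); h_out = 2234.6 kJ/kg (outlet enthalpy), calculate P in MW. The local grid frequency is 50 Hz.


P = mdot * (h_in - h_out) / 1000
P = 58.861 * (2826.3 - 2234.6) / 1000
P = 34.828 MW


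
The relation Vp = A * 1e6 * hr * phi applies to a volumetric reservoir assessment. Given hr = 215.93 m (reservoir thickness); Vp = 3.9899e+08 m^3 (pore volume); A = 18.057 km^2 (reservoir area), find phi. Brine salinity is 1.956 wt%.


phi = Vp / (A * 1e6 * hr)
phi = 3.9899e+08 / (18.057 * 1e6 * 215.93)
phi = 0.10233


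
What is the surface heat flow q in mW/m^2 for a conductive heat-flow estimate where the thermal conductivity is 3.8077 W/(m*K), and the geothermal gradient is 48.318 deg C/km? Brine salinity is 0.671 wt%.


q = k * grad / 1000
q = 3.8077 * 48.318 / 1000
q = 0.1839804 W/m^2
Convert: 0.1839804 W/m^2 * 1000.0 = 183.98 mW/m^2
q = 183.98 mW/m^2


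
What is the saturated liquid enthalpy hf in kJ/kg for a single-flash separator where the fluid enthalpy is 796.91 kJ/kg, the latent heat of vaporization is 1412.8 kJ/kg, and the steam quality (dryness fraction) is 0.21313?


hf = h - x * hfg
hf = 796.91 - 0.21313 * 1412.8
hf = 495.80 kJ/kg


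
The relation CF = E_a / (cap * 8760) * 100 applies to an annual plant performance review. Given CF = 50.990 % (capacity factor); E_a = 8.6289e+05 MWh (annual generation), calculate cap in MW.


cap = E_a / (CF/100 * 8760)
cap = 8.6289e+05 / (50.990/100 * 8760)
cap = 193.18 MW


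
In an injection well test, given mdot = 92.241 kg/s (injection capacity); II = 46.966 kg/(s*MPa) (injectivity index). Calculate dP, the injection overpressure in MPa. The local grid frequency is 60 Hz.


dP = mdot * 1000 / II
dP = 92.241 * 1000 / 46.966
dP = 1963.995 kPa
Convert: 1963.995 kPa * 0.001 = 1.9640 MPa
dP = 1.9640 MPa


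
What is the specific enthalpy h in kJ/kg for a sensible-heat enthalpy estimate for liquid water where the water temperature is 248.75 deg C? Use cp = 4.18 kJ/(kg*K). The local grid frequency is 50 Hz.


h = cp * T
h = 4.18 * 248.75
h = 1039.8 kJ/kg


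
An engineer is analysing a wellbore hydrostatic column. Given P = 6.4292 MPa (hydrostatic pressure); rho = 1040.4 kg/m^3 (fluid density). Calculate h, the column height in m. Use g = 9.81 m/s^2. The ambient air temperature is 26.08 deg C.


h = P * 1e6 / (g * rho)
h = 6.4292 * 1e6 / (9.81 * 1040.4)
h = 629.92 m


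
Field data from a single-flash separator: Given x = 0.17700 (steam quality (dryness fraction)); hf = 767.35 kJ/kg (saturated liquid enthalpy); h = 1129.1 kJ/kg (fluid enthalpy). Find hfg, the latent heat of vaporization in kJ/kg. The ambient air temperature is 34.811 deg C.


hfg = (h - hf) / x
hfg = (1129.1 - 767.35) / 0.17700
hfg = 2043.8 kJ/kg


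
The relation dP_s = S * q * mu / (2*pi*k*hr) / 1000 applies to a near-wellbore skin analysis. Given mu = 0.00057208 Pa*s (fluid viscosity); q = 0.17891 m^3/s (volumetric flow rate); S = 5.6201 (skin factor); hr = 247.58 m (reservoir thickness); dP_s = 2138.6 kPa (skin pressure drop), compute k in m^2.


k = S*q*mu / (2*pi*dP_s*1000*hr)
k = 5.6201*0.17891*0.00057208 / (2*pi*2138.6*1000*247.58)
k = 1.7291e-13 m^2


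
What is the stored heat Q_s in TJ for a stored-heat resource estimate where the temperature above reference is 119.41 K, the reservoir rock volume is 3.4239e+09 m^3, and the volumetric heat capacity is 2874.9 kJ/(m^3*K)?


Q_s = Vr * rhoc * dT / 1e12
Q_s = 3.4239e+09 * 2874.9 * 119.41 / 1e12
Q_s = 1175.397 PJ
Convert: 1175.397 PJ * 1000.0 = 1.1754e+06 TJ
Q_s = 1.1754e+06 TJ


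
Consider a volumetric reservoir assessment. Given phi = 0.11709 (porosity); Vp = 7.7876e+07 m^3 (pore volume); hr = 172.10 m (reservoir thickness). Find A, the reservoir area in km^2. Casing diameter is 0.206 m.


A = Vp / (1e6 * hr * phi)
A = 7.7876e+07 / (1e6 * 172.10 * 0.11709)
A = 3.8646 km^2


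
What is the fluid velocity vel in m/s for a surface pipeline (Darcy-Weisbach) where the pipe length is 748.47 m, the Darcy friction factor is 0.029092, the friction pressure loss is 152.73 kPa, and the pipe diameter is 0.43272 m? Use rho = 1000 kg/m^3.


vel = sqrt(dP*1000*2*D / (f*L*rho))
vel = sqrt(152.73*1000*2*0.43272 / (0.029092*748.47*1000))
vel = 2.4638 m/s


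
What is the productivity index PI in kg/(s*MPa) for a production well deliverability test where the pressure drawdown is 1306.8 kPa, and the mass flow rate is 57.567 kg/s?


PI = mdot * 1000 / dP
PI = 57.567 * 1000 / 1306.8
PI = 44.052 kg/(s*MPa)


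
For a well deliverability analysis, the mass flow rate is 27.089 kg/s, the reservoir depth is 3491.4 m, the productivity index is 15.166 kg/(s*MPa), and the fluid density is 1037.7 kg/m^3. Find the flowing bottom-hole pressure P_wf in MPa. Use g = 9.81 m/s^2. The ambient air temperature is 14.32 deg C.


Step 1: P_i = rho*g*h/1e6 = 1037.7*9.81*3491.4/1e6 = 35.54188 MPa
Step 2: P_wf = P_i - mdot/PI = 35.54188 - 27.089/15.166 = 33.756 MPa
P_wf = 33.756 MPa


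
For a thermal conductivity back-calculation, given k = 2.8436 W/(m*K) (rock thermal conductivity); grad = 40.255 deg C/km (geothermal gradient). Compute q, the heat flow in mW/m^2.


q = k * grad / 1000
q = 2.8436 * 40.255 / 1000
q = 0.1144691 W/m^2
Convert: 0.1144691 W/m^2 * 1000.0 = 114.47 mW/m^2
q = 114.47 mW/m^2


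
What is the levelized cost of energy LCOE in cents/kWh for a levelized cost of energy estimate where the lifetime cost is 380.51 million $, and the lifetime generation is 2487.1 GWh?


LCOE = C_tot / E_tot * 100
LCOE = 380.51 / 2487.1 * 100
LCOE = 15.299 cents/kWh


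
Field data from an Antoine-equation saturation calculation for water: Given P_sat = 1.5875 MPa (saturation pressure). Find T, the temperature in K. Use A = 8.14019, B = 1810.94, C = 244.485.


T = B / (A - log10(P_sat * 760 / 0.101325)) - C
T = 1810.94 / (8.14019 - log10(1.5875 * 760 / 0.101325)) - 244.485
T = 201.0787 deg C
Convert to K: 201.0787 + 273.15 = 474.23 K
T = 474.23 K


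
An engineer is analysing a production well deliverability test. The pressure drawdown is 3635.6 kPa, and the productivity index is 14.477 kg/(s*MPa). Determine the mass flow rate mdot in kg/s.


mdot = PI * dP / 1000
mdot = 14.477 * 3635.6 / 1000
mdot = 52.633 kg/s


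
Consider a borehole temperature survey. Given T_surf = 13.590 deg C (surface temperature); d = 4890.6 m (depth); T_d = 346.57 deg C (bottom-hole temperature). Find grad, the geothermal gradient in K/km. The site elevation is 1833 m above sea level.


grad = (T_d - T_surf) / d * 1000
grad = (346.57 - 13.590) / 4890.6 * 1000
grad = 68.08572 deg C/km
Convert: 68.08572 deg C/km * 1.0 = 68.086 K/km
grad = 68.086 K/km


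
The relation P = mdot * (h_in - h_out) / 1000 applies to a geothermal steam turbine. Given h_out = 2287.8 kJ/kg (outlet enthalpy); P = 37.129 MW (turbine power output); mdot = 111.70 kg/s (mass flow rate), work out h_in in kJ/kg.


h_in = h_out + P * 1000 / mdot
h_in = 2287.8 + 37.129 * 1000 / 111.70
h_in = 2620.2 kJ/kg


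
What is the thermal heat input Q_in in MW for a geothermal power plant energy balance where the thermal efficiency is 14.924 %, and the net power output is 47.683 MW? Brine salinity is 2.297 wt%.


Q_in = W_net / (eta / 100)
Q_in = 47.683 / (14.924 / 100)
Q_in = 319.51 MW


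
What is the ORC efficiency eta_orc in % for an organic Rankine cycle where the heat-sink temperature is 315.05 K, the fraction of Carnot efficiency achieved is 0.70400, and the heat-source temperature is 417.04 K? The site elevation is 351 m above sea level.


eta_orc = (1 - Tc/Th) * f * 100
eta_orc = (1 - 315.05/417.04) * 0.70400 * 100
eta_orc = 17.217 %


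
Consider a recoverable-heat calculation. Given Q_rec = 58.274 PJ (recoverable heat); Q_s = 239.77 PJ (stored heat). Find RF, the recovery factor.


RF = Q_rec / Q_s
RF = 58.274 / 239.77
RF = 0.24304


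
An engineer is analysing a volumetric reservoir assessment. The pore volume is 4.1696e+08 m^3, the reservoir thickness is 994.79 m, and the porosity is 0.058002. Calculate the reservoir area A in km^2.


A = Vp / (1e6 * hr * phi)
A = 4.1696e+08 / (1e6 * 994.79 * 0.058002)
A = 7.2264 km^2


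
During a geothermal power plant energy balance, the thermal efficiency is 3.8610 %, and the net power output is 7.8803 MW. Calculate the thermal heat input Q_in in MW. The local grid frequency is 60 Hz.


Q_in = W_net / (eta / 100)
Q_in = 7.8803 / (3.8610 / 100)
Q_in = 204.10 MW


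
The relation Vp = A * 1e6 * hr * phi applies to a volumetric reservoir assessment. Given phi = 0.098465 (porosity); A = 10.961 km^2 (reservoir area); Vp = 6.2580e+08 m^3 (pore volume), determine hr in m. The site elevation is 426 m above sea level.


hr = Vp / (A * 1e6 * phi)
hr = 6.2580e+08 / (10.961 * 1e6 * 0.098465)
hr = 579.83 m


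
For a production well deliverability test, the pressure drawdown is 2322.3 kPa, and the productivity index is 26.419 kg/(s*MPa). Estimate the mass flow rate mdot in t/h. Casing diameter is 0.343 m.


mdot = PI * dP / 1000
mdot = 26.419 * 2322.3 / 1000
mdot = 61.35284 kg/s
Convert: 61.35284 kg/s * 3.6 = 220.87 t/h
mdot = 220.87 t/h


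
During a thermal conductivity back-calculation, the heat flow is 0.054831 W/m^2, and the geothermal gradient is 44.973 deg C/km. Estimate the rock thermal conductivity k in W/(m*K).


k = q / (grad / 1000)
k = 0.054831 / (44.973 / 1000)
k = 1.2192 W/(m*K)


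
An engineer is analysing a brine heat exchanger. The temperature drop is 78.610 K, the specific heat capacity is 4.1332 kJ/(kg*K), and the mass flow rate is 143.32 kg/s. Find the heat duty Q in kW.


Q = mdot * cp * dT / 1000
Q = 143.32 * 4.1332 * 78.610 / 1000
Q = 46.56622 MW
Convert: 46.56622 MW * 1000.0 = 46566 kW
Q = 46566 kW


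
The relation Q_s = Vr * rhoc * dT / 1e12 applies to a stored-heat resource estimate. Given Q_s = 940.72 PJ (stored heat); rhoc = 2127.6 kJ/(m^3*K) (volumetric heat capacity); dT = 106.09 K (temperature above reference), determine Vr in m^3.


Vr = Q_s * 1e12 / (rhoc * dT)
Vr = 940.72 * 1e12 / (2127.6 * 106.09)
Vr = 4.1677e+09 m^3


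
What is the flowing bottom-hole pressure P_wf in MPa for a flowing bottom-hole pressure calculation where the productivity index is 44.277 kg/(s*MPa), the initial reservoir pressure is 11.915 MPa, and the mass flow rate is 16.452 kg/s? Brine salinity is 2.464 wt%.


P_wf = P_i - mdot / PI
P_wf = 11.915 - 16.452 / 44.277
P_wf = 11.543 MPa


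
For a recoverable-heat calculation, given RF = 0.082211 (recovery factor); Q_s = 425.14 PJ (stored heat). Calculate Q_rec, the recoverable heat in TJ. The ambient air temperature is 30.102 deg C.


Q_rec = Q_s * RF
Q_rec = 425.14 * 0.082211
Q_rec = 34.95118 PJ
Convert: 34.95118 PJ * 1000.0 = 34951 TJ
Q_rec = 34951 TJ


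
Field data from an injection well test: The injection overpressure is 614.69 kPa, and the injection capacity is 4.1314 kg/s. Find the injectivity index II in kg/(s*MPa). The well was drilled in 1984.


II = mdot * 1000 / dP
II = 4.1314 * 1000 / 614.69
II = 6.7211 kg/(s*MPa)


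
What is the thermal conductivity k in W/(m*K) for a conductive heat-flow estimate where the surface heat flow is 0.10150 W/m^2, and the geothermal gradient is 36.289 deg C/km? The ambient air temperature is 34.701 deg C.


k = q * 1000 / grad
k = 0.10150 * 1000 / 36.289
k = 2.7970 W/(m*K)


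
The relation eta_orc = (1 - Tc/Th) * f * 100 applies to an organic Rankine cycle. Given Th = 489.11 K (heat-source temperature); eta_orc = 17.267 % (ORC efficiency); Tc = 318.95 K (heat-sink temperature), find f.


f = (eta_orc/100) / (1 - Tc/Th)
f = (17.267/100) / (1 - 318.95/489.11)
f = 0.49632


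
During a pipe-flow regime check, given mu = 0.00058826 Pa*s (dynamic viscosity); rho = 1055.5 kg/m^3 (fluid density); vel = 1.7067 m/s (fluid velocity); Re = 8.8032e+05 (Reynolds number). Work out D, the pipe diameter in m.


D = Re * mu / (rho * vel)
D = 8.8032e+05 * 0.00058826 / (1055.5 * 1.7067)
D = 0.28747 m


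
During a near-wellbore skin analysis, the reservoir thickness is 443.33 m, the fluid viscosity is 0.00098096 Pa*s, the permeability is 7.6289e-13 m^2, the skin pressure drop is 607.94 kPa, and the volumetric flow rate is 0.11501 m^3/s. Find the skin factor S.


S = dP_s * 1000 * 2*pi*k*hr / (q*mu)
S = 607.94 * 1000 * 2*pi*7.6289e-13*443.33 / (0.11501*0.00098096)
S = 11.451


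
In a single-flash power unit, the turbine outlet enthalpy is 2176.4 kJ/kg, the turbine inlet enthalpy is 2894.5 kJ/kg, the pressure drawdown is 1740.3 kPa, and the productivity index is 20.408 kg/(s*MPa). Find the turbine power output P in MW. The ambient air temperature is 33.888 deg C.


Step 1: mdot = PI * dP / 1000 = 20.408 * 1740.3 / 1000 = 35.51604 kg/s
Step 2: P = mdot*(h_in - h_out)/1000 = 35.51604*(2894.5 - 2176.4)/1000 = 25.504 MW
P = 25.504 MW


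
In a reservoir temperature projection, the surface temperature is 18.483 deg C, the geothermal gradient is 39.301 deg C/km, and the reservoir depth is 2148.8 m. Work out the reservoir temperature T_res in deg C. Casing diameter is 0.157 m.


T_res = T_surf + grad * d / 1000
T_res = 18.483 + 39.301 * 2148.8 / 1000
T_res = 102.93 deg C


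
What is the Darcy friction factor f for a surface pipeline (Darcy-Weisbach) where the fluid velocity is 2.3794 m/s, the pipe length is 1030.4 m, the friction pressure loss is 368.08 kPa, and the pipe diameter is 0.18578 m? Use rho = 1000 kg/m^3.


f = dP*1000 / ((L/D)*(rho*vel^2/2))
f = 368.08*1000 / ((1030.4/0.18578)*(1000*2.3794^2/2))
f = 0.023444


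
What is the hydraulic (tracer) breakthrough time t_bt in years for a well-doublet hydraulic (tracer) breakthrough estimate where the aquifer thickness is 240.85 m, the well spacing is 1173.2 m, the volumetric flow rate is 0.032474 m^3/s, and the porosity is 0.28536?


t_bt = pi * hr * phi * L^2 / (3 * Qv) / (365.25*86400)
t_bt = pi * 240.85 * 0.28536 * 1173.2^2 / (3 * 0.032474) / (365.25*86400)
t_bt = 96.666 years


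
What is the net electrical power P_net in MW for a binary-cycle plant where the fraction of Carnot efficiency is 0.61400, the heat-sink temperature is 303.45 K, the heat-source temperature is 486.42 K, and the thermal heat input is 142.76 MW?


Step 1: eta = (1 - Tc/Th)*f = (1 - 303.45/486.42)*0.614 = 0.2309600
Step 2: P_net = eta * Q_in = 0.2309600 * 142.76 = 32.972 MW
P_net = 32.972 MW


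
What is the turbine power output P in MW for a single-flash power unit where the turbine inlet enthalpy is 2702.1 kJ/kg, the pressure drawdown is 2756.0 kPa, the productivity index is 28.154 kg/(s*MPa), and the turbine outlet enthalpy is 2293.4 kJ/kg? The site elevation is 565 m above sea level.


Step 1: mdot = PI * dP / 1000 = 28.154 * 2756.0 / 1000 = 77.59242 kg/s
Step 2: P = mdot*(h_in - h_out)/1000 = 77.59242*(2702.1 - 2293.4)/1000 = 31.712 MW
P = 31.712 MW


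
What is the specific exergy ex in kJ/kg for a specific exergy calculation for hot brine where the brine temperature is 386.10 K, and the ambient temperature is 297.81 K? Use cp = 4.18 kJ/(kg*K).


ex = cp * ((T_b - T_0) - T_0 * ln(T_b/T_0))
ex = 4.18 * ((386.10 - 297.81) - 297.81 * ln(386.10/297.81))
ex = 45.840 kJ/kg


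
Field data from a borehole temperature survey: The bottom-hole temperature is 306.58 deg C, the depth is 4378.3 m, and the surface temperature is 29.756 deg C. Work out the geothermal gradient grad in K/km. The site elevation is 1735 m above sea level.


grad = (T_d - T_surf) / d * 1000
grad = (306.58 - 29.756) / 4378.3 * 1000
grad = 63.22637 deg C/km
Convert: 63.22637 deg C/km * 1.0 = 63.226 K/km
grad = 63.226 K/km


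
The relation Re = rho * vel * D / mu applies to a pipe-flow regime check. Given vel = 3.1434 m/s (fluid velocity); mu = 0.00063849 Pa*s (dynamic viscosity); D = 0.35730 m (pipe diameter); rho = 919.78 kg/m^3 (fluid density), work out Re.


Re = rho * vel * D / mu
Re = 919.78 * 3.1434 * 0.35730 / 0.00063849
Re = 1.6179e+06


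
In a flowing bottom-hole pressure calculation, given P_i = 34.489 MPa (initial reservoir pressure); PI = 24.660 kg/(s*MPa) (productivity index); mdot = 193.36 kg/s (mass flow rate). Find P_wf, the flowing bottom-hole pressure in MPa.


P_wf = P_i - mdot / PI
P_wf = 34.489 - 193.36 / 24.660
P_wf = 26.648 MPa


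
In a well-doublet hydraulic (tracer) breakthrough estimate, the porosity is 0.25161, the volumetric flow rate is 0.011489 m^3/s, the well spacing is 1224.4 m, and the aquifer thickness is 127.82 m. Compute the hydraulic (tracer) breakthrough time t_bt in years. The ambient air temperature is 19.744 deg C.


t_bt = pi * hr * phi * L^2 / (3 * Qv) / (365.25*86400)
t_bt = pi * 127.82 * 0.25161 * 1224.4^2 / (3 * 0.011489) / (365.25*86400)
t_bt = 139.26 years


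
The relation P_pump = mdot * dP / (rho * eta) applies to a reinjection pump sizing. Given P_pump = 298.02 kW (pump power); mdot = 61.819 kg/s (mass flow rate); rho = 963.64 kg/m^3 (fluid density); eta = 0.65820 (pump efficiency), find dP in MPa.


dP = P_pump * rho * eta / mdot
dP = 298.02 * 963.64 * 0.65820 / 61.819
dP = 3057.709 kPa
Convert: 3057.709 kPa * 0.001 = 3.0577 MPa
dP = 3.0577 MPa


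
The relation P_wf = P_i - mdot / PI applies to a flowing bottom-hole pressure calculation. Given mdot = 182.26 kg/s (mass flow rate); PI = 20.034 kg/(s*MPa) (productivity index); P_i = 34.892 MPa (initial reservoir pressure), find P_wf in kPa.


P_wf = P_i - mdot / PI
P_wf = 34.892 - 182.26 / 20.034
P_wf = 25.79447 MPa
Convert: 25.79447 MPa * 1000.0 = 25794 kPa
P_wf = 25794 kPa


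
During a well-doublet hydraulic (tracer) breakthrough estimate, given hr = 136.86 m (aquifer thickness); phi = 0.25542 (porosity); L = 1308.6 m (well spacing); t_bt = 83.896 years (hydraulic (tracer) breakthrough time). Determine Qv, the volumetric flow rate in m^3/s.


Qv = pi*hr*phi*L^2 / (3*t_bt*365.25*86400)
Qv = pi*136.86*0.25542*1308.6^2 / (3*83.896*365.25*86400)
Qv = 0.023677 m^3/s


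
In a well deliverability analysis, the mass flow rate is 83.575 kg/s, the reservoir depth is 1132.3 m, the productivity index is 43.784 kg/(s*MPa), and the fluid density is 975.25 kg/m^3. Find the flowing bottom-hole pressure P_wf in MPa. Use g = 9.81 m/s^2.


Step 1: P_i = rho*g*h/1e6 = 975.25*9.81*1132.3/1e6 = 10.83294 MPa
Step 2: P_wf = P_i - mdot/PI = 10.83294 - 83.575/43.784 = 8.9241 MPa
P_wf = 8.9241 MPa


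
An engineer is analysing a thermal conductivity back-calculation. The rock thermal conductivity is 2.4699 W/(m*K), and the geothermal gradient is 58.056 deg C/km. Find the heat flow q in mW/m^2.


q = k * grad / 1000
q = 2.4699 * 58.056 / 1000
q = 0.1433925 W/m^2
Convert: 0.1433925 W/m^2 * 1000.0 = 143.39 mW/m^2
q = 143.39 mW/m^2


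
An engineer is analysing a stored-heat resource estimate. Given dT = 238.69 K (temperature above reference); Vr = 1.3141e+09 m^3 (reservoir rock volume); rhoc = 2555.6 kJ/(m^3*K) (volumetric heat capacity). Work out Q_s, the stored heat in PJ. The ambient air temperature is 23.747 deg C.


Q_s = Vr * rhoc * dT / 1e12
Q_s = 1.3141e+09 * 2555.6 * 238.69 / 1e12
Q_s = 801.60 PJ


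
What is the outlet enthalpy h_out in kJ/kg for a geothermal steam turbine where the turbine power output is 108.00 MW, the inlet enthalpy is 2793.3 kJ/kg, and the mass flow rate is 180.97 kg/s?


h_out = h_in - P * 1000 / mdot
h_out = 2793.3 - 108.00 * 1000 / 180.97
h_out = 2196.5 kJ/kg


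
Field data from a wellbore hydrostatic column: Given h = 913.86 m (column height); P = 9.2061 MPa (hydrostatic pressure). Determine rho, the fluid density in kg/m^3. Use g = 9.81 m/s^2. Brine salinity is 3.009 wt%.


rho = P * 1e6 / (g * h)
rho = 9.2061 * 1e6 / (9.81 * 913.86)
rho = 1026.9 kg/m^3


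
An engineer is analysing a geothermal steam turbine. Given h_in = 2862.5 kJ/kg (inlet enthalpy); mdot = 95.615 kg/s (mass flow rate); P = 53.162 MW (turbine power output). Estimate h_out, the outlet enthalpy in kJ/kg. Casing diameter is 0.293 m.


h_out = h_in - P * 1000 / mdot
h_out = 2862.5 - 53.162 * 1000 / 95.615
h_out = 2306.5 kJ/kg


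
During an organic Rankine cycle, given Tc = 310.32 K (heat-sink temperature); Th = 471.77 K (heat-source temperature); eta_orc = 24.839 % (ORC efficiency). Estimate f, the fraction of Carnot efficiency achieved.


f = (eta_orc/100) / (1 - Tc/Th)
f = (24.839/100) / (1 - 310.32/471.77)
f = 0.72582


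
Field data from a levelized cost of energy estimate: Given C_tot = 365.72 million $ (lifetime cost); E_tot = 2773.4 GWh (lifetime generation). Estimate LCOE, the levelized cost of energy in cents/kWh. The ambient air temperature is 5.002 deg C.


LCOE = C_tot / E_tot * 100
LCOE = 365.72 / 2773.4 * 100
LCOE = 13.187 cents/kWh


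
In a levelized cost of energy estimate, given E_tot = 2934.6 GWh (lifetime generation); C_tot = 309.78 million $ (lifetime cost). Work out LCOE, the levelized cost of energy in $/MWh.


LCOE = C_tot / E_tot * 100
LCOE = 309.78 / 2934.6 * 100
LCOE = 10.55612 cents/kWh
Convert: 10.55612 cents/kWh * 10.0 = 105.56 $/MWh
LCOE = 105.56 $/MWh


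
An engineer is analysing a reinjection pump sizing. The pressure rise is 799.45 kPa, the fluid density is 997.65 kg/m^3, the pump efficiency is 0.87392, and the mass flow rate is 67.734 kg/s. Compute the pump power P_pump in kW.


P_pump = mdot * dP / (rho * eta)
P_pump = 67.734 * 799.45 / (997.65 * 0.87392)
P_pump = 62.108 kW


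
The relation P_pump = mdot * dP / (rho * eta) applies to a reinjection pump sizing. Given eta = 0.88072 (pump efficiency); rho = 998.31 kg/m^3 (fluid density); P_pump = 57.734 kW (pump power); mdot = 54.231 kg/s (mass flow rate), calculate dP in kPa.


dP = P_pump * rho * eta / mdot
dP = 57.734 * 998.31 * 0.88072 / 54.231
dP = 936.02 kPa


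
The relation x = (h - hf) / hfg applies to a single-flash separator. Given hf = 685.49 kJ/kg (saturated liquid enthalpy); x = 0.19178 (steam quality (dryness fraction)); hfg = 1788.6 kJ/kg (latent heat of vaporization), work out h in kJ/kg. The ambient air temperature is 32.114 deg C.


h = hf + x * hfg
h = 685.49 + 0.19178 * 1788.6
h = 1028.5 kJ/kg


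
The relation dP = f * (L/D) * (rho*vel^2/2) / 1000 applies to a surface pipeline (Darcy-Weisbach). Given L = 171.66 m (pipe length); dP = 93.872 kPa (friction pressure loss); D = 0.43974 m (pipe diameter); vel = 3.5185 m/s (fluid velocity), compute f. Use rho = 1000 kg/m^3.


f = dP*1000 / ((L/D)*(rho*vel^2/2))
f = 93.872*1000 / ((171.66/0.43974)*(1000*3.5185^2/2))
f = 0.038849


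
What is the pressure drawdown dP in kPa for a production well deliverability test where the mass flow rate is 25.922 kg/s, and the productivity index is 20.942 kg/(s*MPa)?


dP = mdot * 1000 / PI
dP = 25.922 * 1000 / 20.942
dP = 1237.8 kPa


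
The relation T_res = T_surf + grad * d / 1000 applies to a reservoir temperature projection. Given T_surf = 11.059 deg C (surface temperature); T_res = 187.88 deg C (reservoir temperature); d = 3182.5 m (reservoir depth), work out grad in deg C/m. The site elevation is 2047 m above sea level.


grad = (T_res - T_surf) / d * 1000
grad = (187.88 - 11.059) / 3182.5 * 1000
grad = 55.56041 deg C/km
Convert: 55.56041 deg C/km * 0.001 = 0.055560 deg C/m
grad = 0.055560 deg C/m


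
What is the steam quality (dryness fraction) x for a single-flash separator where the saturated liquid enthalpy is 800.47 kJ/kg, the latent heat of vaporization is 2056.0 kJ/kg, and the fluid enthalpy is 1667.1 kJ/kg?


x = (h - hf) / hfg
x = (1667.1 - 800.47) / 2056.0
x = 0.42151


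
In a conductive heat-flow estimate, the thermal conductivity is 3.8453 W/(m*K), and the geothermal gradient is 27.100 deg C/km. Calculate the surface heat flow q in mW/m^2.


q = k * grad / 1000
q = 3.8453 * 27.100 / 1000
q = 0.1042076 W/m^2
Convert: 0.1042076 W/m^2 * 1000.0 = 104.21 mW/m^2
q = 104.21 mW/m^2


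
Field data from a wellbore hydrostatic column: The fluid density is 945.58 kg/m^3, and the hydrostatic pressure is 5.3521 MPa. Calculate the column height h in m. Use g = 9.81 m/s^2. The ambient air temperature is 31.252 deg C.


h = P * 1e6 / (g * rho)
h = 5.3521 * 1e6 / (9.81 * 945.58)
h = 576.97 m


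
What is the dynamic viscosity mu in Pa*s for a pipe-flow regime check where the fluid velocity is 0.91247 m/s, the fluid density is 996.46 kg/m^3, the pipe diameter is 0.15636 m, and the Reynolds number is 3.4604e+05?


mu = rho * vel * D / Re
mu = 996.46 * 0.91247 * 0.15636 / 3.4604e+05
mu = 0.00041084 Pa*s


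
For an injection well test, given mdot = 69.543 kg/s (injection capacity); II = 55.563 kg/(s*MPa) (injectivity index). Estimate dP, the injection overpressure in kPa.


dP = mdot * 1000 / II
dP = 69.543 * 1000 / 55.563
dP = 1251.6 kPa


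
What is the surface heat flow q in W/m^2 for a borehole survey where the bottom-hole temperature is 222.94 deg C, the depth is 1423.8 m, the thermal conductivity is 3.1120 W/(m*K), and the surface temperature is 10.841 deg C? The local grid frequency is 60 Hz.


Step 1: grad = (T_d - T_surf)/d * 1000 = (222.94 - 10.841)/1423.8 * 1000 = 148.9668 deg C/km
Step 2: q = k * grad / 1000 = 3.112 * 148.9668 / 1000 = 0.46358 W/m^2
q = 0.46358 W/m^2


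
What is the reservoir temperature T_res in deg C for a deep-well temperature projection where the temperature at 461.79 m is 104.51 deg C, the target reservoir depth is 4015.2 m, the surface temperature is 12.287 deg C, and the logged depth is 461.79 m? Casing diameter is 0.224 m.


Step 1: grad = (T_d1 - T_surf)/d1 * 1000 = (104.51 - 12.287)/461.79 * 1000 = 199.7077 deg C/km
Step 2: T_res = T_surf + grad*d2/1000 = 12.287 + 199.7077*4015.2/1000 = 814.15 deg C
T_res = 814.15 deg C


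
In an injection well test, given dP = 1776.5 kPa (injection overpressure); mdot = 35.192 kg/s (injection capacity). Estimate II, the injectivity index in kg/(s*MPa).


II = mdot * 1000 / dP
II = 35.192 * 1000 / 1776.5
II = 19.810 kg/(s*MPa)


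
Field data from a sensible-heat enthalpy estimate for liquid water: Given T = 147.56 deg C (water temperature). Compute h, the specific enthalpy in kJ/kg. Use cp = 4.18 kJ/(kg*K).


h = cp * T
h = 4.18 * 147.56
h = 616.80 kJ/kg


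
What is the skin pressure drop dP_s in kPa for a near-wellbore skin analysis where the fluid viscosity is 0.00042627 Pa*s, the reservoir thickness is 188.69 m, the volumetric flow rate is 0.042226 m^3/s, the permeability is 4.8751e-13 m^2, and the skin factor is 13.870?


dP_s = S * q * mu / (2*pi*k*hr) / 1000
dP_s = 13.870 * 0.042226 * 0.00042627 / (2*pi*4.8751e-13*188.69) / 1000
dP_s = 431.95 kPa


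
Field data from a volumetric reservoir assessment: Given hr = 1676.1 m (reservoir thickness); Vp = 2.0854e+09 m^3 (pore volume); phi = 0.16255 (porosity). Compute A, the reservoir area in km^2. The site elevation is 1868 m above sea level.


A = Vp / (1e6 * hr * phi)
A = 2.0854e+09 / (1e6 * 1676.1 * 0.16255)
A = 7.6542 km^2


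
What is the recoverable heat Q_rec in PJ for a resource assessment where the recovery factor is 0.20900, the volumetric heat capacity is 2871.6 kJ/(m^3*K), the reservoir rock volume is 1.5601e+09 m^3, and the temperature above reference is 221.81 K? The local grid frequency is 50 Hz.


Step 1: Q_s = Vr*rhoc*dT/1e12 = 1.5601e+09*2871.6*221.81/1e12 = 993.7051 PJ
Step 2: Q_rec = Q_s * RF = 993.7051 * 0.209 = 207.68 PJ
Q_rec = 207.68 PJ


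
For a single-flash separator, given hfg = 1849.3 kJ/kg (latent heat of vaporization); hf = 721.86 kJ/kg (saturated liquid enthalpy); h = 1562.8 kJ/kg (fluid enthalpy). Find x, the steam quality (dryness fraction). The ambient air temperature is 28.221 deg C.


x = (h - hf) / hfg
x = (1562.8 - 721.86) / 1849.3
x = 0.45473


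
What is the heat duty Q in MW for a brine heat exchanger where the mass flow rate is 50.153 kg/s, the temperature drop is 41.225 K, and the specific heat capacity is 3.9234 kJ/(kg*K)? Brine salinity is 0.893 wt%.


Q = mdot * cp * dT / 1000
Q = 50.153 * 3.9234 * 41.225 / 1000
Q = 8.1119 MW


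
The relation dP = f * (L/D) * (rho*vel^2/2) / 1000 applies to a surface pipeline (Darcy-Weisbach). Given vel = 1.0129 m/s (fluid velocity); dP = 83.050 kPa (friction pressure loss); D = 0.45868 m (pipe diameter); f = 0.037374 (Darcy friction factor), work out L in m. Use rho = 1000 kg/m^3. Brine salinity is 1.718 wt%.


L = dP*1000*D / (f*rho*vel^2/2)
L = 83.050*1000*0.45868 / (0.037374*1000*1.0129^2/2)
L = 1986.9 m


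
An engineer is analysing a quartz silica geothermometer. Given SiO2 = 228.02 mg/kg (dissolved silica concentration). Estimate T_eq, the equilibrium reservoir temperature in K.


T_eq = 1309 / (5.19 - log10(SiO2)) - 273.15
T_eq = 1309 / (5.19 - log10(228.02)) - 273.15
T_eq = 189.0631 deg C
Convert to K: 189.0631 + 273.15 = 462.21 K
T_eq = 462.21 K


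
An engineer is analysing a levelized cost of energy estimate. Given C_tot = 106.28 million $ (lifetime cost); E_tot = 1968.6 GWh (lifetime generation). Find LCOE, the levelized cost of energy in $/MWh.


LCOE = C_tot / E_tot * 100
LCOE = 106.28 / 1968.6 * 100
LCOE = 5.398761 cents/kWh
Convert: 5.398761 cents/kWh * 10.0 = 53.988 $/MWh
LCOE = 53.988 $/MWh


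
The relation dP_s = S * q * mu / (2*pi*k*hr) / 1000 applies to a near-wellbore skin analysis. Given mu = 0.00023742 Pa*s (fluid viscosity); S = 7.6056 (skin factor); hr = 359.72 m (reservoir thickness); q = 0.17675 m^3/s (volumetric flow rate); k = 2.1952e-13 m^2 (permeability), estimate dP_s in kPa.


dP_s = S * q * mu / (2*pi*k*hr) / 1000
dP_s = 7.6056 * 0.17675 * 0.00023742 / (2*pi*2.1952e-13*359.72) / 1000
dP_s = 643.27 kPa


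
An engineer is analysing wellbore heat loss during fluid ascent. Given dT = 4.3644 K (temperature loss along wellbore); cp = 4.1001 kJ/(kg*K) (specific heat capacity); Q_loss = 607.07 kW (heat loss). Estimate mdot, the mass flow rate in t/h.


mdot = Q_loss / (cp * dT)
mdot = 607.07 / (4.1001 * 4.3644)
mdot = 33.92499 kg/s
Convert: 33.92499 kg/s * 3.6 = 122.13 t/h
mdot = 122.13 t/h


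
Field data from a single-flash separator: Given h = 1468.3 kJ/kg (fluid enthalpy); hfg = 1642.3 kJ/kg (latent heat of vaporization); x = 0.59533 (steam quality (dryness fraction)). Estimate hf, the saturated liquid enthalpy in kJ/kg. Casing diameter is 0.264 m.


hf = h - x * hfg
hf = 1468.3 - 0.59533 * 1642.3
hf = 490.59 kJ/kg


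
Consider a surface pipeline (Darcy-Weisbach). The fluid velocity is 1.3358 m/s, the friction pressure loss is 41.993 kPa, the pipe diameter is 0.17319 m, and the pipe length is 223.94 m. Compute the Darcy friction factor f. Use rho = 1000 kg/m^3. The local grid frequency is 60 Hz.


f = dP*1000 / ((L/D)*(rho*vel^2/2))
f = 41.993*1000 / ((223.94/0.17319)*(1000*1.3358^2/2))
f = 0.036401


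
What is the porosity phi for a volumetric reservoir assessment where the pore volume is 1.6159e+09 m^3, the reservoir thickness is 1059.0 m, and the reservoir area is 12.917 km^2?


phi = Vp / (A * 1e6 * hr)
phi = 1.6159e+09 / (12.917 * 1e6 * 1059.0)
phi = 0.11813


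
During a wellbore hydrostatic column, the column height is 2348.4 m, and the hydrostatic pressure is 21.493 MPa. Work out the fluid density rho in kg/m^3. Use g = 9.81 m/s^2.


rho = P * 1e6 / (g * h)
rho = 21.493 * 1e6 / (9.81 * 2348.4)
rho = 932.94 kg/m^3


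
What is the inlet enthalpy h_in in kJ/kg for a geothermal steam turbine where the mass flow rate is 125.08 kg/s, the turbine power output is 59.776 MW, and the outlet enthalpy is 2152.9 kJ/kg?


h_in = h_out + P * 1000 / mdot
h_in = 2152.9 + 59.776 * 1000 / 125.08
h_in = 2630.8 kJ/kg


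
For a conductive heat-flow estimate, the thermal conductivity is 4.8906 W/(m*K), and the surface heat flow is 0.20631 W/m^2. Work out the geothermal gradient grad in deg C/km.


grad = q * 1000 / k
grad = 0.20631 * 1000 / 4.8906
grad = 42.185 deg C/km


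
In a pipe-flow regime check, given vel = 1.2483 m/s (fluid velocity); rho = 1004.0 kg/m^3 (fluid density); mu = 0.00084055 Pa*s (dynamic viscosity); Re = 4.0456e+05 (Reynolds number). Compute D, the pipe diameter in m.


D = Re * mu / (rho * vel)
D = 4.0456e+05 * 0.00084055 / (1004.0 * 1.2483)
D = 0.27133 m


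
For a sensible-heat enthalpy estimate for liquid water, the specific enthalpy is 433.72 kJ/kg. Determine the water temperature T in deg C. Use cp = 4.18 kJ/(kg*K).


T = h / cp
T = 433.72 / 4.18
T = 103.76 deg C


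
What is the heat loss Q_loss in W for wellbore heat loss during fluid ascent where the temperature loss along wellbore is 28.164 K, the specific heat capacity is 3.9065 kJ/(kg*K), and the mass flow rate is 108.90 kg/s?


Q_loss = mdot * cp * dT
Q_loss = 108.90 * 3.9065 * 28.164
Q_loss = 11981.47 kW
Convert: 11981.47 kW * 1000.0 = 1.1981e+07 W
Q_loss = 1.1981e+07 W


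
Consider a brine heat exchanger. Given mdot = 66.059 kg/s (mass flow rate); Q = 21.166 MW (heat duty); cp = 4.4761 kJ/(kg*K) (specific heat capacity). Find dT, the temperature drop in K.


dT = Q * 1000 / (mdot * cp)
dT = 21.166 * 1000 / (66.059 * 4.4761)
dT = 71.583 K


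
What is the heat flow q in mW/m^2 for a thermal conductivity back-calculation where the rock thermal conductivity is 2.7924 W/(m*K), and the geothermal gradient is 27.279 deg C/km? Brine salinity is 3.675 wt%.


q = k * grad / 1000
q = 2.7924 * 27.279 / 1000
q = 0.07617388 W/m^2
Convert: 0.07617388 W/m^2 * 1000.0 = 76.174 mW/m^2
q = 76.174 mW/m^2


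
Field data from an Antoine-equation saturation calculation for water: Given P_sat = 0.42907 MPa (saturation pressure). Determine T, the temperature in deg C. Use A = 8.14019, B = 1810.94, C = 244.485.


T = B / (A - log10(P_sat * 760 / 0.101325)) - C
T = 1810.94 / (8.14019 - log10(0.42907 * 760 / 0.101325)) - 244.485
T = 146.43 deg C


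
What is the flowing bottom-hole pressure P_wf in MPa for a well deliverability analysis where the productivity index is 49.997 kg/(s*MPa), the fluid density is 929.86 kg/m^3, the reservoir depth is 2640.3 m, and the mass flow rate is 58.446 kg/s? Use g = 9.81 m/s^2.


Step 1: P_i = rho*g*h/1e6 = 929.86*9.81*2640.3/1e6 = 24.08462 MPa
Step 2: P_wf = P_i - mdot/PI = 24.08462 - 58.446/49.997 = 22.916 MPa
P_wf = 22.916 MPa


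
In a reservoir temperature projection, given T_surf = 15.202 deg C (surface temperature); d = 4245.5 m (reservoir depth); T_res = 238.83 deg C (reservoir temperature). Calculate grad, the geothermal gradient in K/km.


grad = (T_res - T_surf) / d * 1000
grad = (238.83 - 15.202) / 4245.5 * 1000
grad = 52.67413 deg C/km
Convert: 52.67413 deg C/km * 1.0 = 52.674 K/km
grad = 52.674 K/km


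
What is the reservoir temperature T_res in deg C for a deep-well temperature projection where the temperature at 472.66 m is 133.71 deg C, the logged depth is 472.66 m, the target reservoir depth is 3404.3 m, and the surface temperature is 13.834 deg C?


Step 1: grad = (T_d1 - T_surf)/d1 * 1000 = (133.71 - 13.834)/472.66 * 1000 = 253.6199 deg C/km
Step 2: T_res = T_surf + grad*d2/1000 = 13.834 + 253.6199*3404.3/1000 = 877.23 deg C
T_res = 877.23 deg C
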